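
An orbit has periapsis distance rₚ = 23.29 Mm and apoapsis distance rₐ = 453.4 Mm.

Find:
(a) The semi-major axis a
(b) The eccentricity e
rₚ = 23.29 Mm = 2.329 × 10^7 m
rₐ = 453.4 Mm = 4.534 × 10^8 m
(a) a = (rₚ + rₐ)/2 = 2.38345 × 10^8 m ≈ 238.3 Mm
(b) e = (rₐ − rₚ)/(rₐ + rₚ) = (4.3011 × 10^8) / (4.7669 × 10^8) = 0.902285

Final answer:
(a) a = 238.3 Mm
(b) e = 0.9023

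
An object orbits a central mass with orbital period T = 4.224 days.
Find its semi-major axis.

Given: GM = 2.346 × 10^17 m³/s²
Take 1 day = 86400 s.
T = 4.224 days = 364954 s
GM = 2.346 × 10^17 m³/s²
Kepler's third law: a³ = GM T² / (4π²)
T² = 1.33191 × 10^11 s²
a³ = (2.346 × 10^17) × (1.33191 × 10^11) / (4π²) = 7.91487 × 10^26 m³
a = (a³)^(1/3) = 9.25013 × 10^8 m ≈ 925 Mm

Final answer: 925 Mm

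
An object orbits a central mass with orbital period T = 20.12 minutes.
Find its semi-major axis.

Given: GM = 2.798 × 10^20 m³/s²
T = 20.12 minutes = 1207.2 s
GM = 2.798 × 10^20 m³/s²
Kepler's third law: a³ = GM T² / (4π²)
T² = 1.45733 × 10^6 s²
a³ = (2.798 × 10^20) × (1.45733 × 10^6) / (4π²) = 1.03287 × 10^25 m³
a = (a³)^(1/3) = 2.17779 × 10^8 m ≈ 217.8 Mm

Final answer: 217.8 Mm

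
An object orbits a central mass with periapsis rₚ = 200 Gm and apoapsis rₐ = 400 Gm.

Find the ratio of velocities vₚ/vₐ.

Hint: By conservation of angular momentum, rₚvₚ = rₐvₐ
rₚ = 200 Gm = 2 × 10^11 m
rₐ = 400 Gm = 4 × 10^11 m
rₚvₚ = rₐvₐ  ⇒  vₚ/vₐ = rₐ/rₚ
vₚ/vₐ = (4 × 10^11) / (2 × 10^11) = 2

Final answer: vₚ/vₐ = 2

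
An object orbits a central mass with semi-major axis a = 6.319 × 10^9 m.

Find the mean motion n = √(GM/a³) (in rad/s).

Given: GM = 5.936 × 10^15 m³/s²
a = 6.319 × 10^9 m
GM = 5.936 × 10^15 m³/s²
a³ = 2.52316 × 10^29 m³
GM/a³ = (5.936 × 10^15) / (2.52316 × 10^29) = 2.3526 × 10^-14 s⁻²
n = √(GM/a³) = 1.53382 × 10^-7 rad/s ≈ 1.534 × 10^-7 rad/s

Final answer: n = 1.534 × 10^-7 rad/s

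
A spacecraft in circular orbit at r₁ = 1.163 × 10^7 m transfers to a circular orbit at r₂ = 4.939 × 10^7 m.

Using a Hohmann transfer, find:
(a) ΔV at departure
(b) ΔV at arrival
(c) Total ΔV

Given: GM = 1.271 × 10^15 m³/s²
r₁ = 1.163 × 10^7 m
r₂ = 4.939 × 10^7 m
GM = 1.271 × 10^15 m³/s²
Transfer ellipse: a_t = (r₁ + r₂)/2 = 3.051 × 10^7 m
Circular speed at r₁: v₁ = √(GM/r₁) = 10454 m/s
Transfer speed at r₁ (periapsis): v₁ₜ = √(GM(2/r₁ − 1/a_t)) = 13300.9 m/s
(a) ΔV₁ = v₁ₜ − v₁ = 2846.9 m/s ≈ 2.847 km/s
Circular speed at r₂: v₂ = √(GM/r₂) = 5072.86 m/s
Transfer speed at r₂ (apoapsis): v₂ₜ = √(GM(2/r₂ − 1/a_t)) = 3132 m/s
(b) ΔV₂ = v₂ − v₂ₜ = 1940.86 m/s ≈ 1.941 km/s
(c) ΔV_total = ΔV₁ + ΔV₂ = 4787.76 m/s ≈ 4.788 km/s

Final answer:
(a) ΔV₁ = 2.847 km/s
(b) ΔV₂ = 1.941 km/s
(c) ΔV_total = 4.788 km/s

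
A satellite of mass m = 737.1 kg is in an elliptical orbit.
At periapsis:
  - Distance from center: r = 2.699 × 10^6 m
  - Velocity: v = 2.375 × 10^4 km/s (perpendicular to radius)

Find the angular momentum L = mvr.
r = 2.699 × 10^6 m
v = 2.375 × 10^4 km/s = 2.375 × 10^7 m/s
vr = 2.375 × 10^7 × 2.699 × 10^6 = 6.41012 × 10^13 m²/s
L = m × vr = 737.1 × 6.41012 × 10^13 = 4.7249 × 10^16 kg·m²/s ≈ 4.725 × 10^16 kg·m²/s

Final answer: L = 4.725 × 10^16 kg·m²/s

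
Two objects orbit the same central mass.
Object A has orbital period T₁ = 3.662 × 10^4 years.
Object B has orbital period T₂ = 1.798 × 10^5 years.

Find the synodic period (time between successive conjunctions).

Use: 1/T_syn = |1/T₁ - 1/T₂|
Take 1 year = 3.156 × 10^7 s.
T₁ = 3.662 × 10^4 years = 1.15573 × 10^12 s
T₂ = 1.798 × 10^5 years = 5.67449 × 10^12 s
1/T₁ = 8.65256 × 10^-13 s⁻¹
1/T₂ = 1.76227 × 10^-13 s⁻¹
|1/T₁ − 1/T₂| = 6.89029 × 10^-13 s⁻¹
T_syn = 1 / |1/T₁ − 1/T₂| = 1.45132 × 10^12 s ≈ 4.599 × 10^4 years

Final answer: T_syn = 4.599 × 10^4 years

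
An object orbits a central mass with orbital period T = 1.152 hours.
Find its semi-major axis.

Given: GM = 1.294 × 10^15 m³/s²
T = 1.152 hours = 4147.2 s
GM = 1.294 × 10^15 m³/s²
Kepler's third law: a³ = GM T² / (4π²)
T² = 1.71993 × 10^7 s²
a³ = (1.294 × 10^15) × (1.71993 × 10^7) / (4π²) = 5.63747 × 10^20 m³
a = (a³)^(1/3) = 8.26092 × 10^6 m ≈ 8.261 Mm

Final answer: 8.261 Mm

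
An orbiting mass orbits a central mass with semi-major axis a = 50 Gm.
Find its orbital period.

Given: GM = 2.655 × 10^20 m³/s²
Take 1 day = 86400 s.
a = 50 Gm = 5 × 10^10 m
GM = 2.655 × 10^20 m³/s²
a³ = 1.25 × 10^32 m³
T = 2π √(a³/GM) = 2π √((1.25 × 10^32) / (2.655 × 10^20)) = 2π × 686156 s
T = 4.31124 × 10^6 s ≈ 49.9 days

Final answer: 49.9 days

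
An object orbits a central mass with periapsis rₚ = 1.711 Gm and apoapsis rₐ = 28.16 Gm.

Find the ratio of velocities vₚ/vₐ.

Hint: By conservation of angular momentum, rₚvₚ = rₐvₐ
rₚ = 1.711 Gm = 1.711 × 10^9 m
rₐ = 28.16 Gm = 2.816 × 10^10 m
rₚvₚ = rₐvₐ  ⇒  vₚ/vₐ = rₐ/rₚ
vₚ/vₐ = (2.816 × 10^10) / (1.711 × 10^9) = 16.4582

Final answer: vₚ/vₐ = 16.46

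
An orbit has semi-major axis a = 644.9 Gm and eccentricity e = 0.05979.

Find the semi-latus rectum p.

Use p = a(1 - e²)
a = 644.9 Gm = 6.449 × 10^11 m
e = 0.05979,  e² = 0.00357484,  1 − e² = 0.996425
p = a(1 − e²) = 6.449 × 10^11 m × 0.996425 = 6.42595 × 10^11 m ≈ 642.6 Gm

Final answer: p = 642.6 Gm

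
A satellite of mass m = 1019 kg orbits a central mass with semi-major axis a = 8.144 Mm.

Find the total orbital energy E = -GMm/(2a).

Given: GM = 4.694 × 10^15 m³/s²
a = 8.144 Mm = 8.144 × 10^6 m
GM = 4.694 × 10^15 m³/s²
2a = 1.6288 × 10^7 m
GMm = 4.694 × 10^15 × 1019 = 4.78319 × 10^18 m³·kg/s²
E = −GMm/(2a) = -2.93663 × 10^11 J ≈ -293.7 GJ

Final answer: -293.7 GJ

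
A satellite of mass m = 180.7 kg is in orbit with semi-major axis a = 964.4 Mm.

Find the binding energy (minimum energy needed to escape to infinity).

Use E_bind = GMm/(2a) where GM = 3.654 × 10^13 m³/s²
a = 964.4 Mm = 9.644 × 10^8 m
GM = 3.654 × 10^13 m³/s²
m = 180.7 kg
GMm = 3.654 × 10^13 × 180.7 = 6.60278 × 10^15 m³·kg/s²
2a = 1.9288 × 10^9 m
E_bind = GMm/(2a) = 3.42326 × 10^6 J ≈ 3.423 MJ

Final answer: 3.423 MJ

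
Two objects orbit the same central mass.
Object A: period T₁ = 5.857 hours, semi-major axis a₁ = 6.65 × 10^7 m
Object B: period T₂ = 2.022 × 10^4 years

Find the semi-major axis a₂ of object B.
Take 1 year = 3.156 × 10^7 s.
T₁ = 5.857 hours = 21085.2 s
T₂ = 2.022 × 10^4 years = 6.38143 × 10^11 s
a₁ = 6.65 × 10^7 m
Kepler's third law: (T₂/T₁)² = (a₂/a₁)³  ⇒  a₂ = a₁ (T₂/T₁)^(2/3)
T₂/T₁ = 3.0265 × 10^7
(T₂/T₁)^(2/3) = 97116.6
a₂ = 6.65 × 10^7 m × 97116.6 = 6.45826 × 10^12 m ≈ 6.458 × 10^12 m

Final answer: a₂ = 6.458 × 10^12 m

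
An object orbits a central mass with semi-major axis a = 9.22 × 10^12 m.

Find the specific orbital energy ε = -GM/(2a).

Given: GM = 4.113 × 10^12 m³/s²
a = 9.22 × 10^12 m
GM = 4.113 × 10^12 m³/s²
2a = 1.844 × 10^13 m
ε = −GM/(2a) = -0.223048 J/kg ≈ -0.223 J/kg

Final answer: -0.223 J/kg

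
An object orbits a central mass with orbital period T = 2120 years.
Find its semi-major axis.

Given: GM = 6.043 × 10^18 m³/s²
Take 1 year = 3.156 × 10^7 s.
T = 2120 years = 6.69072 × 10^10 s
GM = 6.043 × 10^18 m³/s²
Kepler's third law: a³ = GM T² / (4π²)
T² = 4.47657 × 10^21 s²
a³ = (6.043 × 10^18) × (4.47657 × 10^21) / (4π²) = 6.85233 × 10^38 m³
a = (a³)^(1/3) = 8.81616 × 10^12 m ≈ 8.816 Tm

Final answer: 8.816 Tm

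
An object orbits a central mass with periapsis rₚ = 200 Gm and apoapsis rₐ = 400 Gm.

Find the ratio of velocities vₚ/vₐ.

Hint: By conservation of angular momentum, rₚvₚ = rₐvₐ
rₚ = 200 Gm = 2 × 10^11 m
rₐ = 400 Gm = 4 × 10^11 m
rₚvₚ = rₐvₐ  ⇒  vₚ/vₐ = rₐ/rₚ
vₚ/vₐ = (4 × 10^11) / (2 × 10^11) = 2

Final answer: vₚ/vₐ = 2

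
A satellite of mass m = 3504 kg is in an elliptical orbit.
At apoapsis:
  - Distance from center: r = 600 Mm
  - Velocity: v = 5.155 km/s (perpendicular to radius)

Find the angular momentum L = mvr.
r = 600 Mm = 6 × 10^8 m
v = 5.155 km/s = 5155 m/s
vr = 5155 × 6 × 10^8 = 3.093 × 10^12 m²/s
L = m × vr = 3504 × 3.093 × 10^12 = 1.08379 × 10^16 kg·m²/s ≈ 1.084 × 10^16 kg·m²/s

Final answer: L = 1.084 × 10^16 kg·m²/s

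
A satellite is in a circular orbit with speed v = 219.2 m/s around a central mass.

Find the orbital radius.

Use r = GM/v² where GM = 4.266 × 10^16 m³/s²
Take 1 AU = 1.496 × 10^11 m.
v = 219.2 m/s
GM = 4.266 × 10^16 m³/s²
v² = 48048.6 m²/s²
r = GM/v² = (4.266 × 10^16) / 48048.6 = 8.8785 × 10^11 m ≈ 5.935 AU

Final answer: 5.935 AU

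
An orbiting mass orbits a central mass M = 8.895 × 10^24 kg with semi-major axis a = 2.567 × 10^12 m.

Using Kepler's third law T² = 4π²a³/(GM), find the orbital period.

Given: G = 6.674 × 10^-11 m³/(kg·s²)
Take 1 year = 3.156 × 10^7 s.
M = 8.895 × 10^24 kg
GM = G × M = 6.674 × 10^-11 × 8.895 × 10^24 = 5.93652 × 10^14 m³/s²
a = 2.567 × 10^12 m
a³ = 1.69152 × 10^37 m³
T = 2π √(a³/GM) = 2π √((1.69152 × 10^37) / (5.93652 × 10^14)) = 2π × 1.688 × 10^11 s
T = 1.0606 × 10^12 s ≈ 3.361 × 10^4 years

Final answer: 3.361 × 10^4 years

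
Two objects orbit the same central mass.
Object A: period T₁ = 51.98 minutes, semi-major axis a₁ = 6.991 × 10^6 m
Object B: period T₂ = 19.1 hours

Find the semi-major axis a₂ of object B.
T₁ = 51.98 minutes = 3118.8 s
T₂ = 19.1 hours = 68760 s
a₁ = 6.991 × 10^6 m
Kepler's third law: (T₂/T₁)² = (a₂/a₁)³  ⇒  a₂ = a₁ (T₂/T₁)^(2/3)
T₂/T₁ = 22.0469
(T₂/T₁)^(2/3) = 7.86259
a₂ = 6.991 × 10^6 m × 7.86259 = 5.49674 × 10^7 m ≈ 5.497 × 10^7 m

Final answer: a₂ = 5.497 × 10^7 m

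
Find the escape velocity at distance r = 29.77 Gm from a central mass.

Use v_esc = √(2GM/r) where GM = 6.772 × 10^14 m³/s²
r = 29.77 Gm = 2.977 × 10^10 m
GM = 6.772 × 10^14 m³/s²
2GM/r = 2 × (6.772 × 10^14) / (2.977 × 10^10) = 45495.5 m²/s²
v_esc = √(2GM/r) = 213.297 m/s ≈ 213.3 m/s

Final answer: 213.3 m/s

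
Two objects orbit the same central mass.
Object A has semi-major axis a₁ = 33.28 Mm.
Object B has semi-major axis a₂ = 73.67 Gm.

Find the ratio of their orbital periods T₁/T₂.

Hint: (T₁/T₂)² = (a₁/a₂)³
a₁ = 33.28 Mm = 3.328 × 10^7 m
a₂ = 73.67 Gm = 7.367 × 10^10 m
a₁/a₂ = 0.000451744
T₁/T₂ = (a₁/a₂)^(3/2) = (0.000451744)^1.5 = 9.6015 × 10^-6

Final answer: T₁/T₂ = 9.601 × 10^-6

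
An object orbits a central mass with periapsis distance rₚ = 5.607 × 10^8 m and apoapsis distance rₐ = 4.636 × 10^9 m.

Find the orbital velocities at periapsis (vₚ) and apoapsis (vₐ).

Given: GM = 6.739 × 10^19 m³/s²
rₚ = 5.607 × 10^8 m
rₐ = 4.636 × 10^9 m
GM = 6.739 × 10^19 m³/s²
a = (rₚ + rₐ)/2 = 2.59835 × 10^9 m
Vis-viva: v² = GM (2/r − 1/a)
vₚ² = 6.739 × 10^19 × (3.56697 × 10^-9 − 3.8486 × 10^-10) = 2.14442 × 10^11 m²/s²
vₚ = 463079 m/s ≈ 463.1 km/s
vₐ² = 6.739 × 10^19 × (4.31406 × 10^-10 − 3.8486 × 10^-10) = 3.13679 × 10^9 m²/s²
vₐ = 56007 m/s ≈ 56.01 km/s

Final answer: vₚ = 463.1 km/s, vₐ = 56.01 km/s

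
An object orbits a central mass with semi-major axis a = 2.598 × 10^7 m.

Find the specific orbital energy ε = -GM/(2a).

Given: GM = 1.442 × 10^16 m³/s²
a = 2.598 × 10^7 m
GM = 1.442 × 10^16 m³/s²
2a = 5.196 × 10^7 m
ε = −GM/(2a) = -2.77521 × 10^8 J/kg ≈ -277.5 MJ/kg

Final answer: -277.5 MJ/kg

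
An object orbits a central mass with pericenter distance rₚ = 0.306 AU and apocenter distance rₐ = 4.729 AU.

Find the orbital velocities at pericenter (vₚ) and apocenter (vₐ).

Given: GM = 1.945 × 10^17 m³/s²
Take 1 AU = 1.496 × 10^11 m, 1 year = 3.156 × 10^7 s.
rₚ = 0.306 AU = 4.57776 × 10^10 m
rₐ = 4.729 AU = 7.07458 × 10^11 m
GM = 1.945 × 10^17 m³/s²
a = (rₚ + rₐ)/2 = 3.76618 × 10^11 m
Vis-viva: v² = GM (2/r − 1/a)
vₚ² = 1.945 × 10^17 × (4.36895 × 10^-11 − 2.65521 × 10^-12) = 7.98117 × 10^6 m²/s²
vₚ = 2825.1 m/s ≈ 0.596 AU/year
vₐ² = 1.945 × 10^17 × (2.82702 × 10^-12 − 2.65521 × 10^-12) = 33417.2 m²/s²
vₐ = 182.804 m/s ≈ 182.8 m/s

Final answer: vₚ = 0.596 AU/year, vₐ = 182.8 m/s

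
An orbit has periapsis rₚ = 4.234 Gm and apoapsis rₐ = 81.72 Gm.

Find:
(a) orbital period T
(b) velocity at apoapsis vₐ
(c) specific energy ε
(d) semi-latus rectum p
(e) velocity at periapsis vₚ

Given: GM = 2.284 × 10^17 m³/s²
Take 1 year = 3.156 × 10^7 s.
rₚ = 4.234 Gm = 4.234 × 10^9 m
rₐ = 81.72 Gm = 8.172 × 10^10 m
GM = 2.284 × 10^17 m³/s²
a = (rₚ + rₐ)/2 = 4.2977 × 10^10 m
e = (rₐ − rₚ)/(rₐ + rₚ) = (7.7486 × 10^10) / (8.5954 × 10^10) = 0.901482
(a) a³ = 7.93795 × 10^31 m³;  T = 2π √(a³/GM) = 2π × 1.86426 × 10^7 s = 1.17135 × 10^8 s ≈ 3.711 years
(b) vₐ² = GM (2/rₐ − 1/a) = 2.284 × 10^17 × (2.44738 × 10^-11 − 2.32683 × 10^-11) = 275348 m²/s²;  vₐ = 524.736 m/s ≈ 524.7 m/s
(c) 2a = 8.5954 × 10^10 m;  ε = −GM/(2a) = -2.65724 × 10^6 J/kg ≈ -2.657 MJ/kg
(d) 1 − e² = 0.18733;  p = a(1 − e²) = 4.2977 × 10^10 × 0.18733 = 8.05088 × 10^9 m ≈ 8.051 Gm
(e) vₚ² = GM (2/rₚ − 1/a) = 2.284 × 10^17 × (4.72367 × 10^-10 − 2.32683 × 10^-11) = 1.02574 × 10^8 m²/s²;  vₚ = 10127.9 m/s ≈ 10.13 km/s

Final answer:
(a) orbital period T = 3.711 years
(b) velocity at apoapsis vₐ = 524.7 m/s
(c) specific energy ε = -2.657 MJ/kg
(d) semi-latus rectum p = 8.051 Gm
(e) velocity at periapsis vₚ = 10.13 km/s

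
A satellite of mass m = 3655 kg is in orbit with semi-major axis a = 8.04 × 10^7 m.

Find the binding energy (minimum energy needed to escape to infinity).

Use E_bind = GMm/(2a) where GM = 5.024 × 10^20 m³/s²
a = 8.04 × 10^7 m
GM = 5.024 × 10^20 m³/s²
m = 3655 kg
GMm = 5.024 × 10^20 × 3655 = 1.83627 × 10^24 m³·kg/s²
2a = 1.608 × 10^8 m
E_bind = GMm/(2a) = 1.14196 × 10^16 J ≈ 11.42 PJ

Final answer: 11.42 PJ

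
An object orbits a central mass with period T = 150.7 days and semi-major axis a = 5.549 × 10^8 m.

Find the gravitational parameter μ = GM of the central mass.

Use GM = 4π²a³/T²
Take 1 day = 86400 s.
T = 150.7 days = 1.30205 × 10^7 s
a = 5.549 × 10^8 m
a³ = 1.70861 × 10^26 m³
T² = 1.69533 × 10^14 s²
GM = 4π² × (1.70861 × 10^26) / (1.69533 × 10^14) = 3.97878 × 10^13 m³/s²
GM ≈ 3.979 × 10^13 m³/s²

Final answer: GM = 3.979 × 10^13 m³/s²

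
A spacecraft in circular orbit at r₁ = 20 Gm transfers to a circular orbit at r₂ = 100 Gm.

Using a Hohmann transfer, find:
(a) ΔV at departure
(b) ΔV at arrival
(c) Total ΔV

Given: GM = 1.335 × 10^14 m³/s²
r₁ = 20 Gm = 2 × 10^10 m
r₂ = 100 Gm = 1 × 10^11 m
GM = 1.335 × 10^14 m³/s²
Transfer ellipse: a_t = (r₁ + r₂)/2 = 6 × 10^10 m
Circular speed at r₁: v₁ = √(GM/r₁) = 81.7007 m/s
Transfer speed at r₁ (periapsis): v₁ₜ = √(GM(2/r₁ − 1/a_t)) = 105.475 m/s
(a) ΔV₁ = v₁ₜ − v₁ = 23.7744 m/s ≈ 23.77 m/s
Circular speed at r₂: v₂ = √(GM/r₂) = 36.5377 m/s
Transfer speed at r₂ (apoapsis): v₂ₜ = √(GM(2/r₂ − 1/a_t)) = 21.095 m/s
(b) ΔV₂ = v₂ − v₂ₜ = 15.4426 m/s ≈ 15.44 m/s
(c) ΔV_total = ΔV₁ + ΔV₂ = 39.2171 m/s ≈ 39.22 m/s

Final answer:
(a) ΔV₁ = 23.77 m/s
(b) ΔV₂ = 15.44 m/s
(c) ΔV_total = 39.22 m/s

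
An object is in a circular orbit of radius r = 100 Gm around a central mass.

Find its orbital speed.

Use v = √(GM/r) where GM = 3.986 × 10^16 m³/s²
r = 100 Gm = 1 × 10^11 m
GM = 3.986 × 10^16 m³/s²
GM/r = (3.986 × 10^16) / (1 × 10^11) = 398600 m²/s²
v = √(GM/r) = 631.348 m/s ≈ 631.3 m/s

Final answer: 631.3 m/s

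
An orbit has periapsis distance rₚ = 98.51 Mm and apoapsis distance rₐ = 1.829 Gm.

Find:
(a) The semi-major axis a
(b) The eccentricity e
rₚ = 98.51 Mm = 9.851 × 10^7 m
rₐ = 1.829 Gm = 1.829 × 10^9 m
(a) a = (rₚ + rₐ)/2 = 9.63755 × 10^8 m ≈ 963.8 Mm
(b) e = (rₐ − rₚ)/(rₐ + rₚ) = (1.73049 × 10^9) / (1.92751 × 10^9) = 0.897785

Final answer:
(a) a = 963.8 Mm
(b) e = 0.8978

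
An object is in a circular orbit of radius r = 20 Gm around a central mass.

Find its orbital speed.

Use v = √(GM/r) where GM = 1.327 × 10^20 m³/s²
r = 20 Gm = 2 × 10^10 m
GM = 1.327 × 10^20 m³/s²
GM/r = (1.327 × 10^20) / (2 × 10^10) = 6.635 × 10^9 m²/s²
v = √(GM/r) = 81455.5 m/s ≈ 81.46 km/s

Final answer: 81.46 km/s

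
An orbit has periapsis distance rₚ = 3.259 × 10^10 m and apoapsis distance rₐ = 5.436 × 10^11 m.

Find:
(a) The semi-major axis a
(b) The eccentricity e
rₚ = 3.259 × 10^10 m
rₐ = 5.436 × 10^11 m
(a) a = (rₚ + rₐ)/2 = 2.88095 × 10^11 m ≈ 2.881 × 10^11 m
(b) e = (rₐ − rₚ)/(rₐ + rₚ) = (5.1101 × 10^11) / (5.7619 × 10^11) = 0.886878

Final answer:
(a) a = 2.881 × 10^11 m
(b) e = 0.8869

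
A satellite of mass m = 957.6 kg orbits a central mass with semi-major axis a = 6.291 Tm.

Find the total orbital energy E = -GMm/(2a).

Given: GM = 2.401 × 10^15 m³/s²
a = 6.291 Tm = 6.291 × 10^12 m
GM = 2.401 × 10^15 m³/s²
2a = 1.2582 × 10^13 m
GMm = 2.401 × 10^15 × 957.6 = 2.2992 × 10^18 m³·kg/s²
E = −GMm/(2a) = -182737 J ≈ -182.7 kJ

Final answer: -182.7 kJ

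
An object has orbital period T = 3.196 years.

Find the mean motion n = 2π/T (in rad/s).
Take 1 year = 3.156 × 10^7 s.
T = 3.196 years = 1.00866 × 10^8 s
n = 2π / (1.00866 × 10^8 s) = 6.22925 × 10^-8 rad/s ≈ 6.229 × 10^-8 rad/s

Final answer: n = 6.229 × 10^-8 rad/s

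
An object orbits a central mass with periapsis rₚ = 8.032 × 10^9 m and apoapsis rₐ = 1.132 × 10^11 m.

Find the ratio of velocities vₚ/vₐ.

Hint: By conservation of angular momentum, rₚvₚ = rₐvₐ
rₚ = 8.032 × 10^9 m
rₐ = 1.132 × 10^11 m
rₚvₚ = rₐvₐ  ⇒  vₚ/vₐ = rₐ/rₚ
vₚ/vₐ = (1.132 × 10^11) / (8.032 × 10^9) = 14.0936

Final answer: vₚ/vₐ = 14.09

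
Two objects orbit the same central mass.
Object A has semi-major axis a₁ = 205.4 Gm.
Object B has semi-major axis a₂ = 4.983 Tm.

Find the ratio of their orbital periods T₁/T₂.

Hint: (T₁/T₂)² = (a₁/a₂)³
a₁ = 205.4 Gm = 2.054 × 10^11 m
a₂ = 4.983 Tm = 4.983 × 10^12 m
a₁/a₂ = 0.0412201
T₁/T₂ = (a₁/a₂)^(3/2) = (0.0412201)^1.5 = 0.00836882

Final answer: T₁/T₂ = 0.008369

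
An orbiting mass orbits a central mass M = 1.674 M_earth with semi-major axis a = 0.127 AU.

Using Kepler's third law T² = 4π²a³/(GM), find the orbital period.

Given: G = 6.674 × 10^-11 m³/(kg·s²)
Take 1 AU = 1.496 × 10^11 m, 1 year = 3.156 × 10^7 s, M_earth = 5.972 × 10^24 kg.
M = 1.674 M_earth = 9.99713 × 10^24 kg
GM = G × M = 6.674 × 10^-11 × 9.99713 × 10^24 = 6.67208 × 10^14 m³/s²
a = 0.127 AU = 1.89992 × 10^10 m
a³ = 6.85813 × 10^30 m³
T = 2π √(a³/GM) = 2π √((6.85813 × 10^30) / (6.67208 × 10^14)) = 2π × 1.01385 × 10^8 s
T = 6.37019 × 10^8 s ≈ 20.18 years

Final answer: 20.18 years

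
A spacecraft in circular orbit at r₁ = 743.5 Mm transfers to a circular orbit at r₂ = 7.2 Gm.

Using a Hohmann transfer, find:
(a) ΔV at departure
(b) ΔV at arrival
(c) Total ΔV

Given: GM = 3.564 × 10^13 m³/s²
r₁ = 743.5 Mm = 7.435 × 10^8 m
r₂ = 7.2 Gm = 7.2 × 10^9 m
GM = 3.564 × 10^13 m³/s²
Transfer ellipse: a_t = (r₁ + r₂)/2 = 3.97175 × 10^9 m
Circular speed at r₁: v₁ = √(GM/r₁) = 218.942 m/s
Transfer speed at r₁ (periapsis): v₁ₜ = √(GM(2/r₁ − 1/a_t)) = 294.784 m/s
(a) ΔV₁ = v₁ₜ − v₁ = 75.8422 m/s ≈ 75.84 m/s
Circular speed at r₂: v₂ = √(GM/r₂) = 70.3562 m/s
Transfer speed at r₂ (apoapsis): v₂ₜ = √(GM(2/r₂ − 1/a_t)) = 30.4405 m/s
(b) ΔV₂ = v₂ − v₂ₜ = 39.9157 m/s ≈ 39.92 m/s
(c) ΔV_total = ΔV₁ + ΔV₂ = 115.758 m/s ≈ 115.8 m/s

Final answer:
(a) ΔV₁ = 75.84 m/s
(b) ΔV₂ = 39.92 m/s
(c) ΔV_total = 115.8 m/s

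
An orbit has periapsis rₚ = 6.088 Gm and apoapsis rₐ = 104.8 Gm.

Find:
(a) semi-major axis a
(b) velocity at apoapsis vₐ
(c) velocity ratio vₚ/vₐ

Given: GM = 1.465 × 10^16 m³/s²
rₚ = 6.088 Gm = 6.088 × 10^9 m
rₐ = 104.8 Gm = 1.048 × 10^11 m
GM = 1.465 × 10^16 m³/s²
a = (rₚ + rₐ)/2 = 5.5444 × 10^10 m
e = (rₐ − rₚ)/(rₐ + rₚ) = (9.8712 × 10^10) / (1.10888 × 10^11) = 0.890196
(a) a = 5.5444 × 10^10 m ≈ 55.44 Gm
(b) vₐ² = GM (2/rₐ − 1/a) = 1.465 × 10^16 × (1.9084 × 10^-11 − 1.80362 × 10^-11) = 15349.6 m²/s²;  vₐ = 123.893 m/s ≈ 123.9 m/s
(c) vₚ/vₐ = rₐ/rₚ (angular momentum) = (1.048 × 10^11) / (6.088 × 10^9) = 17.2142 ≈ 17.21

Final answer:
(a) semi-major axis a = 55.44 Gm
(b) velocity at apoapsis vₐ = 123.9 m/s
(c) velocity ratio vₚ/vₐ = 17.21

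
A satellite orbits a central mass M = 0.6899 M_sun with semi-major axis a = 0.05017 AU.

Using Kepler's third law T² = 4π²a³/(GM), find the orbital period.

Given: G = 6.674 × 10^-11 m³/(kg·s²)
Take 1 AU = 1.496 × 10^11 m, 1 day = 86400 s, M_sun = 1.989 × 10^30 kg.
M = 0.6899 M_sun = 1.37221 × 10^30 kg
GM = G × M = 6.674 × 10^-11 × 1.37221 × 10^30 = 9.15814 × 10^19 m³/s²
a = 0.05017 AU = 7.50543 × 10^9 m
a³ = 4.22792 × 10^29 m³
T = 2π √(a³/GM) = 2π √((4.22792 × 10^29) / (9.15814 × 10^19)) = 2π × 67945.4 s
T = 426913 s ≈ 4.941 days

Final answer: 4.941 days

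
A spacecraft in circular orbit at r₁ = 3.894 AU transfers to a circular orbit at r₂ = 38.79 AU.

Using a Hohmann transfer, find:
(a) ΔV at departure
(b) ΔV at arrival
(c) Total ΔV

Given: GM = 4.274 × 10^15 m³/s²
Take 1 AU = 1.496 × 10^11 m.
r₁ = 3.894 AU = 5.82542 × 10^11 m
r₂ = 38.79 AU = 5.80298 × 10^12 m
GM = 4.274 × 10^15 m³/s²
Transfer ellipse: a_t = (r₁ + r₂)/2 = 3.19276 × 10^12 m
Circular speed at r₁: v₁ = √(GM/r₁) = 85.6552 m/s
Transfer speed at r₁ (periapsis): v₁ₜ = √(GM(2/r₁ − 1/a_t)) = 115.477 m/s
(a) ΔV₁ = v₁ₜ − v₁ = 29.8219 m/s ≈ 29.82 m/s
Circular speed at r₂: v₂ = √(GM/r₂) = 27.1389 m/s
Transfer speed at r₂ (apoapsis): v₂ₜ = √(GM(2/r₂ − 1/a_t)) = 11.5924 m/s
(b) ΔV₂ = v₂ − v₂ₜ = 15.5465 m/s ≈ 15.55 m/s
(c) ΔV_total = ΔV₁ + ΔV₂ = 45.3684 m/s ≈ 45.37 m/s

Final answer:
(a) ΔV₁ = 29.82 m/s
(b) ΔV₂ = 15.55 m/s
(c) ΔV_total = 45.37 m/s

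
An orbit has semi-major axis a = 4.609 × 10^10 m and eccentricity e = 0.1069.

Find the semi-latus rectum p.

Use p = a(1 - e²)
a = 4.609 × 10^10 m
e = 0.1069,  e² = 0.0114276,  1 − e² = 0.988572
p = a(1 − e²) = 4.609 × 10^10 m × 0.988572 = 4.55633 × 10^10 m ≈ 4.556 × 10^10 m

Final answer: p = 4.556 × 10^10 m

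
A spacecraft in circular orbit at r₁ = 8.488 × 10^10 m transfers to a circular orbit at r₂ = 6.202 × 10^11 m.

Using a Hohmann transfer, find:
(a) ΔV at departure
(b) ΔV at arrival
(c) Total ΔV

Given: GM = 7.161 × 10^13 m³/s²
r₁ = 8.488 × 10^10 m
r₂ = 6.202 × 10^11 m
GM = 7.161 × 10^13 m³/s²
Transfer ellipse: a_t = (r₁ + r₂)/2 = 3.5254 × 10^11 m
Circular speed at r₁: v₁ = √(GM/r₁) = 29.0459 m/s
Transfer speed at r₁ (periapsis): v₁ₜ = √(GM(2/r₁ − 1/a_t)) = 38.5253 m/s
(a) ΔV₁ = v₁ₜ − v₁ = 9.47943 m/s ≈ 9.479 m/s
Circular speed at r₂: v₂ = √(GM/r₂) = 10.7454 m/s
Transfer speed at r₂ (apoapsis): v₂ₜ = √(GM(2/r₂ − 1/a_t)) = 5.27253 m/s
(b) ΔV₂ = v₂ − v₂ₜ = 5.47283 m/s ≈ 5.473 m/s
(c) ΔV_total = ΔV₁ + ΔV₂ = 14.9523 m/s ≈ 14.95 m/s

Final answer:
(a) ΔV₁ = 9.479 m/s
(b) ΔV₂ = 5.473 m/s
(c) ΔV_total = 14.95 m/s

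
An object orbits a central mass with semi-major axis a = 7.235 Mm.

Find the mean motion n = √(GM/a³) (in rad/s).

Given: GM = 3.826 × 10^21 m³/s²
a = 7.235 Mm = 7.235 × 10^6 m
GM = 3.826 × 10^21 m³/s²
a³ = 3.78718 × 10^20 m³
GM/a³ = (3.826 × 10^21) / (3.78718 × 10^20) = 10.1025 s⁻²
n = √(GM/a³) = 3.17844 rad/s ≈ 3.178 rad/s

Final answer: n = 3.178 rad/s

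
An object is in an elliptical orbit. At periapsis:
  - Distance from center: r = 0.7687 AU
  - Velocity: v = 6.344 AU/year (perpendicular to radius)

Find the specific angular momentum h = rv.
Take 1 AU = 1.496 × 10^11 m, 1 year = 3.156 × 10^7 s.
r = 0.7687 AU = 1.14998 × 10^11 m
v = 6.344 AU/year = 30071.7 m/s
h = rv = 1.14998 × 10^11 × 30071.7 = 3.45817 × 10^15 m²/s ≈ 3.458 × 10^15 m²/s

Final answer: h = 3.458 × 10^15 m²/s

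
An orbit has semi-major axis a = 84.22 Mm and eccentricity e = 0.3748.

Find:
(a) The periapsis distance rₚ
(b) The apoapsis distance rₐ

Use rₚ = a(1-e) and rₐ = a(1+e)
a = 84.22 Mm = 8.422 × 10^7 m
e = 0.3748:  1 − e = 0.6252,  1 + e = 1.3748
(a) rₚ = a(1 − e) = 8.422 × 10^7 m × 0.6252 = 5.26543 × 10^7 m ≈ 52.65 Mm
(b) rₐ = a(1 + e) = 8.422 × 10^7 m × 1.3748 = 1.15786 × 10^8 m ≈ 115.8 Mm

Final answer:
(a) rₚ = 52.65 Mm
(b) rₐ = 115.8 Mm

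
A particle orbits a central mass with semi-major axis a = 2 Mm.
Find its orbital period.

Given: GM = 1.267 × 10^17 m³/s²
a = 2 Mm = 2 × 10^6 m
GM = 1.267 × 10^17 m³/s²
a³ = 8 × 10^18 m³
T = 2π √(a³/GM) = 2π √((8 × 10^18) / (1.267 × 10^17)) = 2π × 7.94615 s
T = 49.9271 s ≈ 49.93 seconds

Final answer: 49.93 seconds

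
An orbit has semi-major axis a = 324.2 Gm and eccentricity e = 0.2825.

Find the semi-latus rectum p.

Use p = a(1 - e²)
a = 324.2 Gm = 3.242 × 10^11 m
e = 0.2825,  e² = 0.0798062,  1 − e² = 0.920194
p = a(1 − e²) = 3.242 × 10^11 m × 0.920194 = 2.98327 × 10^11 m ≈ 298.3 Gm

Final answer: p = 298.3 Gm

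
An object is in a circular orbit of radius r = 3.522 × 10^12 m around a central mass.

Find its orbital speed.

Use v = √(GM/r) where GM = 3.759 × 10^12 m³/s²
r = 3.522 × 10^12 m
GM = 3.759 × 10^12 m³/s²
GM/r = (3.759 × 10^12) / (3.522 × 10^12) = 1.06729 m²/s²
v = √(GM/r) = 1.0331 m/s ≈ 1.033 m/s

Final answer: 1.033 m/s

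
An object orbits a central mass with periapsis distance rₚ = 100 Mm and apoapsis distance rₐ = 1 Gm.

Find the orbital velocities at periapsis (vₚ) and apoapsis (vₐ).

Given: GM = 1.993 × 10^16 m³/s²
rₚ = 100 Mm = 1 × 10^8 m
rₐ = 1 Gm = 1 × 10^9 m
GM = 1.993 × 10^16 m³/s²
a = (rₚ + rₐ)/2 = 5.5 × 10^8 m
Vis-viva: v² = GM (2/r − 1/a)
vₚ² = 1.993 × 10^16 × (2 × 10^-8 − 1.81818 × 10^-9) = 3.62364 × 10^8 m²/s²
vₚ = 19035.9 m/s ≈ 19.04 km/s
vₐ² = 1.993 × 10^16 × (2 × 10^-9 − 1.81818 × 10^-9) = 3.62364 × 10^6 m²/s²
vₐ = 1903.59 m/s ≈ 1.904 km/s

Final answer: vₚ = 19.04 km/s, vₐ = 1.904 km/s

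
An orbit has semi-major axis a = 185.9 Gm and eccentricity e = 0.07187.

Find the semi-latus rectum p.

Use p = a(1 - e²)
a = 185.9 Gm = 1.859 × 10^11 m
e = 0.07187,  e² = 0.0051653,  1 − e² = 0.994835
p = a(1 − e²) = 1.859 × 10^11 m × 0.994835 = 1.8494 × 10^11 m ≈ 184.9 Gm

Final answer: p = 184.9 Gm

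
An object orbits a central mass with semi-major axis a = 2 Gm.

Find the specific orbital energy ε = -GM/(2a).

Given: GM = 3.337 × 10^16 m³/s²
a = 2 Gm = 2 × 10^9 m
GM = 3.337 × 10^16 m³/s²
2a = 4 × 10^9 m
ε = −GM/(2a) = -8.3425 × 10^6 J/kg ≈ -8.342 MJ/kg

Final answer: -8.342 MJ/kg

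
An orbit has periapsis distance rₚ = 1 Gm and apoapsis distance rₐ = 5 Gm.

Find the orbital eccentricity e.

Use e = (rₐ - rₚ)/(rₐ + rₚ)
rₚ = 1 Gm = 1 × 10^9 m
rₐ = 5 Gm = 5 × 10^9 m
rₐ − rₚ = 4 × 10^9 m
rₐ + rₚ = 6 × 10^9 m
e = (rₐ − rₚ)/(rₐ + rₚ) = 0.666667

Final answer: e = 0.6667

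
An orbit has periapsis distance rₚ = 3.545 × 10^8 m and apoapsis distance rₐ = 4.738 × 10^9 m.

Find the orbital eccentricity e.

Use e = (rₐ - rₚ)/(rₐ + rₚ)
rₚ = 3.545 × 10^8 m
rₐ = 4.738 × 10^9 m
rₐ − rₚ = 4.3835 × 10^9 m
rₐ + rₚ = 5.0925 × 10^9 m
e = (rₐ − rₚ)/(rₐ + rₚ) = 0.860776

Final answer: e = 0.8608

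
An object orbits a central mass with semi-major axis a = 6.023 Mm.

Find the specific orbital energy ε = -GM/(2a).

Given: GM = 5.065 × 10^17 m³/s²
a = 6.023 Mm = 6.023 × 10^6 m
GM = 5.065 × 10^17 m³/s²
2a = 1.2046 × 10^7 m
ε = −GM/(2a) = -4.20472 × 10^10 J/kg ≈ -42.05 GJ/kg

Final answer: -42.05 GJ/kg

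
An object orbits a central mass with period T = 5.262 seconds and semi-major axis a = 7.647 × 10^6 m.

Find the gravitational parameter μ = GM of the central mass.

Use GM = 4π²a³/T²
T = 5.262 seconds
a = 7.647 × 10^6 m
a³ = 4.47171 × 10^20 m³
T² = 27.6886 s²
GM = 4π² × (4.47171 × 10^20) / 27.6886 = 6.37575 × 10^20 m³/s²
GM ≈ 6.376 × 10^20 m³/s²

Final answer: GM = 6.376 × 10^20 m³/s²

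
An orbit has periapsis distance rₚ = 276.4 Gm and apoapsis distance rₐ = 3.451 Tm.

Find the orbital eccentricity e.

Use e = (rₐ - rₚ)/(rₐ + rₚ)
rₚ = 276.4 Gm = 2.764 × 10^11 m
rₐ = 3.451 Tm = 3.451 × 10^12 m
rₐ − rₚ = 3.1746 × 10^12 m
rₐ + rₚ = 3.7274 × 10^12 m
e = (rₐ − rₚ)/(rₐ + rₚ) = 0.851693

Final answer: e = 0.8517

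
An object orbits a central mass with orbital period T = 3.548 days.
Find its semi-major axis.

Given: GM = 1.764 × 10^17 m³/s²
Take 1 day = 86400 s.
T = 3.548 days = 306547 s
GM = 1.764 × 10^17 m³/s²
Kepler's third law: a³ = GM T² / (4π²)
T² = 9.39712 × 10^10 s²
a³ = (1.764 × 10^17) × (9.39712 × 10^10) / (4π²) = 4.19888 × 10^26 m³
a = (a³)^(1/3) = 7.48821 × 10^8 m ≈ 748.8 Mm

Final answer: 748.8 Mm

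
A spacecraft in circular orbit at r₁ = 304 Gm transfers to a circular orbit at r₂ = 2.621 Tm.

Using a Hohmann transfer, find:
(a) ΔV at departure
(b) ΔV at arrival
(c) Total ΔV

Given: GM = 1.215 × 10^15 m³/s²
r₁ = 304 Gm = 3.04 × 10^11 m
r₂ = 2.621 Tm = 2.621 × 10^12 m
GM = 1.215 × 10^15 m³/s²
Transfer ellipse: a_t = (r₁ + r₂)/2 = 1.4625 × 10^12 m
Circular speed at r₁: v₁ = √(GM/r₁) = 63.2195 m/s
Transfer speed at r₁ (periapsis): v₁ₜ = √(GM(2/r₁ − 1/a_t)) = 84.6325 m/s
(a) ΔV₁ = v₁ₜ − v₁ = 21.4129 m/s ≈ 21.41 m/s
Circular speed at r₂: v₂ = √(GM/r₂) = 21.5305 m/s
Transfer speed at r₂ (apoapsis): v₂ₜ = √(GM(2/r₂ − 1/a_t)) = 9.8162 m/s
(b) ΔV₂ = v₂ − v₂ₜ = 11.7143 m/s ≈ 11.71 m/s
(c) ΔV_total = ΔV₁ + ΔV₂ = 33.1272 m/s ≈ 33.13 m/s

Final answer:
(a) ΔV₁ = 21.41 m/s
(b) ΔV₂ = 11.71 m/s
(c) ΔV_total = 33.13 m/s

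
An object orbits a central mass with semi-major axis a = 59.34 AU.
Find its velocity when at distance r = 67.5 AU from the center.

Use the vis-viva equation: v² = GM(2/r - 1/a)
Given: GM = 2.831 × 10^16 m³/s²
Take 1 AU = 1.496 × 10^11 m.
a = 59.34 AU = 8.87726 × 10^12 m
r = 67.5 AU = 1.0098 × 10^13 m
GM = 2.831 × 10^16 m³/s²
2/r − 1/a = 1.98059 × 10^-13 − 1.12647 × 10^-13 = 8.54117 × 10^-14 m⁻¹
v² = GM (2/r − 1/a) = 2418.01 m²/s²
v = 49.1732 m/s ≈ 49.17 m/s

Final answer: 49.17 m/s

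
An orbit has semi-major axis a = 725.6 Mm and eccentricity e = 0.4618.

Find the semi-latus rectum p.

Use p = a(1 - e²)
a = 725.6 Mm = 7.256 × 10^8 m
e = 0.4618,  e² = 0.213259,  1 − e² = 0.786741
p = a(1 − e²) = 7.256 × 10^8 m × 0.786741 = 5.70859 × 10^8 m ≈ 570.9 Mm

Final answer: p = 570.9 Mm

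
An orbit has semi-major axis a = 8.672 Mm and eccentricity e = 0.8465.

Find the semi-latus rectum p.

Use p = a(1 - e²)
a = 8.672 Mm = 8.672 × 10^6 m
e = 0.8465,  e² = 0.716562,  1 − e² = 0.283438
p = a(1 − e²) = 8.672 × 10^6 m × 0.283438 = 2.45797 × 10^6 m ≈ 2.458 Mm

Final answer: p = 2.458 Mm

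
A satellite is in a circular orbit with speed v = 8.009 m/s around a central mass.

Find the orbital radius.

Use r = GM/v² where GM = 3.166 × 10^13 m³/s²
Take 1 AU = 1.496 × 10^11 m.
v = 8.009 m/s
GM = 3.166 × 10^13 m³/s²
v² = 64.1441 m²/s²
r = GM/v² = (3.166 × 10^13) / 64.1441 = 4.93576 × 10^11 m ≈ 3.299 AU

Final answer: 3.299 AU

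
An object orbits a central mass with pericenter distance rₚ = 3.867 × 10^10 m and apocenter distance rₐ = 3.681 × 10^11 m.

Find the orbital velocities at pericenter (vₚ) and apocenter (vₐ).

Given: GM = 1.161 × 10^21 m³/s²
rₚ = 3.867 × 10^10 m
rₐ = 3.681 × 10^11 m
GM = 1.161 × 10^21 m³/s²
a = (rₚ + rₐ)/2 = 2.03385 × 10^11 m
Vis-viva: v² = GM (2/r − 1/a)
vₚ² = 1.161 × 10^21 × (5.17197 × 10^-11 − 4.91678 × 10^-12) = 5.43382 × 10^10 m²/s²
vₚ = 233105 m/s ≈ 233.1 km/s
vₐ² = 1.161 × 10^21 × (5.43331 × 10^-12 − 4.91678 × 10^-12) = 5.99683 × 10^8 m²/s²
vₐ = 24488.4 m/s ≈ 24.49 km/s

Final answer: vₚ = 233.1 km/s, vₐ = 24.49 km/s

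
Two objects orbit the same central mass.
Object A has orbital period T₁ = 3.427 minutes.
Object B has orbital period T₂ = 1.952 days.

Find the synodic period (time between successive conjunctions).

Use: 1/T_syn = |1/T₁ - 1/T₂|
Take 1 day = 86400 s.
T₁ = 3.427 minutes = 205.62 s
T₂ = 1.952 days = 168653 s
1/T₁ = 0.00486334 s⁻¹
1/T₂ = 5.92934 × 10^-6 s⁻¹
|1/T₁ − 1/T₂| = 0.00485741 s⁻¹
T_syn = 1 / |1/T₁ − 1/T₂| = 205.871 s ≈ 3.431 minutes

Final answer: T_syn = 3.431 minutes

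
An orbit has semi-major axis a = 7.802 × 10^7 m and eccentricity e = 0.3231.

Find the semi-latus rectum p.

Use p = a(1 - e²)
a = 7.802 × 10^7 m
e = 0.3231,  e² = 0.104394,  1 − e² = 0.895606
p = a(1 − e²) = 7.802 × 10^7 m × 0.895606 = 6.98752 × 10^7 m ≈ 6.988 × 10^7 m

Final answer: p = 6.988 × 10^7 m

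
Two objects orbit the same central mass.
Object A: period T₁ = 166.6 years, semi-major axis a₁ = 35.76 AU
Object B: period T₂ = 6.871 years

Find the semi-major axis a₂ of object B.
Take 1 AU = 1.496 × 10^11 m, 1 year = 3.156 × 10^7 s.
T₁ = 166.6 years = 5.2579 × 10^9 s
T₂ = 6.871 years = 2.16849 × 10^8 s
a₁ = 35.76 AU = 5.3497 × 10^12 m
Kepler's third law: (T₂/T₁)² = (a₂/a₁)³  ⇒  a₂ = a₁ (T₂/T₁)^(2/3)
T₂/T₁ = 0.0412425
(T₂/T₁)^(2/3) = 0.11937
a₂ = 5.3497 × 10^12 m × 0.11937 = 6.38595 × 10^11 m ≈ 4.269 AU

Final answer: a₂ = 4.269 AU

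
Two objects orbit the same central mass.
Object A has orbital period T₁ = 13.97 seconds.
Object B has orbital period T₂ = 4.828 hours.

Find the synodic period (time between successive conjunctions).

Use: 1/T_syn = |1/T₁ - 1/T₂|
T₁ = 13.97 seconds
T₂ = 4.828 hours = 17380.8 s
1/T₁ = 0.071582 s⁻¹
1/T₂ = 5.75348 × 10^-5 s⁻¹
|1/T₁ − 1/T₂| = 0.0715244 s⁻¹
T_syn = 1 / |1/T₁ − 1/T₂| = 13.9812 s ≈ 13.98 seconds

Final answer: T_syn = 13.98 seconds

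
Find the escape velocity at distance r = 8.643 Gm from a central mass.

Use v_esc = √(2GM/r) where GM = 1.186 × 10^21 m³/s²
r = 8.643 Gm = 8.643 × 10^9 m
GM = 1.186 × 10^21 m³/s²
2GM/r = 2 × (1.186 × 10^21) / (8.643 × 10^9) = 2.74442 × 10^11 m²/s²
v_esc = √(2GM/r) = 523872 m/s ≈ 523.9 km/s

Final answer: 523.9 km/s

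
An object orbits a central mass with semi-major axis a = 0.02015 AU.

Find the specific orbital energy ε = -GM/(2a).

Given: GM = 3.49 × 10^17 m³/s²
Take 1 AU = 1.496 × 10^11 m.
a = 0.02015 AU = 3.01444 × 10^9 m
GM = 3.49 × 10^17 m³/s²
2a = 6.02888 × 10^9 m
ε = −GM/(2a) = -5.7888 × 10^7 J/kg ≈ -57.89 MJ/kg

Final answer: -57.89 MJ/kg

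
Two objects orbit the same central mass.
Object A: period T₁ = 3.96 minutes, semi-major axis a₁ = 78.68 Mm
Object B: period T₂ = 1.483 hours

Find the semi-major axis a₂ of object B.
T₁ = 3.96 minutes = 237.6 s
T₂ = 1.483 hours = 5338.8 s
a₁ = 78.68 Mm = 7.868 × 10^7 m
Kepler's third law: (T₂/T₁)² = (a₂/a₁)³  ⇒  a₂ = a₁ (T₂/T₁)^(2/3)
T₂/T₁ = 22.4697
(T₂/T₁)^(2/3) = 7.96278
a₂ = 7.868 × 10^7 m × 7.96278 = 6.26512 × 10^8 m ≈ 626.5 Mm

Final answer: a₂ = 626.5 Mm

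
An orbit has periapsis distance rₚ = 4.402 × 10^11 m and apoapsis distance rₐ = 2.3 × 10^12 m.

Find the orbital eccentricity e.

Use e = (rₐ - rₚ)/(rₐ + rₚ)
rₚ = 4.402 × 10^11 m
rₐ = 2.3 × 10^12 m
rₐ − rₚ = 1.8598 × 10^12 m
rₐ + rₚ = 2.7402 × 10^12 m
e = (rₐ − rₚ)/(rₐ + rₚ) = 0.67871

Final answer: e = 0.6787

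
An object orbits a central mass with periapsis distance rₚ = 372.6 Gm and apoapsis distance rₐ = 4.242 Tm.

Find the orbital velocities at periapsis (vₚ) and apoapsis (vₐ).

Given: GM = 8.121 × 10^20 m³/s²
rₚ = 372.6 Gm = 3.726 × 10^11 m
rₐ = 4.242 Tm = 4.242 × 10^12 m
GM = 8.121 × 10^20 m³/s²
a = (rₚ + rₐ)/2 = 2.3073 × 10^12 m
Vis-viva: v² = GM (2/r − 1/a)
vₚ² = 8.121 × 10^20 × (5.36769 × 10^-12 − 4.33407 × 10^-13) = 4.00713 × 10^9 m²/s²
vₚ = 63301.9 m/s ≈ 63.3 km/s
vₐ² = 8.121 × 10^20 × (4.71476 × 10^-13 − 4.33407 × 10^-13) = 3.09156 × 10^7 m²/s²
vₐ = 5560.18 m/s ≈ 5.56 km/s

Final answer: vₚ = 63.3 km/s, vₐ = 5.56 km/s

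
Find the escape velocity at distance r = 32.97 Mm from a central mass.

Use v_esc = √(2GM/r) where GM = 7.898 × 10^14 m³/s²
r = 32.97 Mm = 3.297 × 10^7 m
GM = 7.898 × 10^14 m³/s²
2GM/r = 2 × (7.898 × 10^14) / (3.297 × 10^7) = 4.79102 × 10^7 m²/s²
v_esc = √(2GM/r) = 6921.72 m/s ≈ 6.922 km/s

Final answer: 6.922 km/s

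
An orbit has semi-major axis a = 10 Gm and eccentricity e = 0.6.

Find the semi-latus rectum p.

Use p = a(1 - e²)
a = 10 Gm = 1 × 10^10 m
e = 0.6,  e² = 0.36,  1 − e² = 0.64
p = a(1 − e²) = 1 × 10^10 m × 0.64 = 6.4 × 10^9 m ≈ 6.4 Gm

Final answer: p = 6.4 Gm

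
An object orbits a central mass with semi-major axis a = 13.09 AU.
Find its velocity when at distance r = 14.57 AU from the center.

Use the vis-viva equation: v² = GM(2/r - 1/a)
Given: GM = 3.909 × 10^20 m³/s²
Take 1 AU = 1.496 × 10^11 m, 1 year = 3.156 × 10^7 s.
a = 13.09 AU = 1.95826 × 10^12 m
r = 14.57 AU = 2.17967 × 10^12 m
GM = 3.909 × 10^20 m³/s²
2/r − 1/a = 9.17569 × 10^-13 − 5.10656 × 10^-13 = 4.06913 × 10^-13 m⁻¹
v² = GM (2/r − 1/a) = 1.59062 × 10^8 m²/s²
v = 12612 m/s ≈ 2.661 AU/year

Final answer: 2.661 AU/year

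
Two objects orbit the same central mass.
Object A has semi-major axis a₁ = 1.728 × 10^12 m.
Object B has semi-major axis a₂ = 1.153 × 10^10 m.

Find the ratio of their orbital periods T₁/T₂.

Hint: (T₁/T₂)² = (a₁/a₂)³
a₁ = 1.728 × 10^12 m
a₂ = 1.153 × 10^10 m
a₁/a₂ = 149.87
T₁/T₂ = (a₁/a₂)^(3/2) = (149.87)^1.5 = 1834.73

Final answer: T₁/T₂ = 1835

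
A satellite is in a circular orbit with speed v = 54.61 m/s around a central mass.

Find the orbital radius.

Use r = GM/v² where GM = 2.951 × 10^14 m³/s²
v = 54.61 m/s
GM = 2.951 × 10^14 m³/s²
v² = 2982.25 m²/s²
r = GM/v² = (2.951 × 10^14) / 2982.25 = 9.89521 × 10^10 m ≈ 9.895 × 10^10 m

Final answer: 9.895 × 10^10 m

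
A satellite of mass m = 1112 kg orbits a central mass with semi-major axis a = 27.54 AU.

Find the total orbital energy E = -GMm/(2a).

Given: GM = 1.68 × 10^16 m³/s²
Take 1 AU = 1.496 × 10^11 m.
a = 27.54 AU = 4.11998 × 10^12 m
GM = 1.68 × 10^16 m³/s²
2a = 8.23997 × 10^12 m
GMm = 1.68 × 10^16 × 1112 = 1.86816 × 10^19 m³·kg/s²
E = −GMm/(2a) = -2.26719 × 10^6 J ≈ -2.267 MJ

Final answer: -2.267 MJ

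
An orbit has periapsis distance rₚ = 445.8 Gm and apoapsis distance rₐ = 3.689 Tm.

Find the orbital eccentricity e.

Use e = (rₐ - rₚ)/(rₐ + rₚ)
rₚ = 445.8 Gm = 4.458 × 10^11 m
rₐ = 3.689 Tm = 3.689 × 10^12 m
rₐ − rₚ = 3.2432 × 10^12 m
rₐ + rₚ = 4.1348 × 10^12 m
e = (rₐ − rₚ)/(rₐ + rₚ) = 0.784367

Final answer: e = 0.7844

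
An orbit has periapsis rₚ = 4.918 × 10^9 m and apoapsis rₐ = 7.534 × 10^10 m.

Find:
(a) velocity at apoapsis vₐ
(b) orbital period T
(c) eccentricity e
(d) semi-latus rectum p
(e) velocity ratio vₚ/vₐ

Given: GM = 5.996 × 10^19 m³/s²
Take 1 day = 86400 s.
rₚ = 4.918 × 10^9 m
rₐ = 7.534 × 10^10 m
GM = 5.996 × 10^19 m³/s²
a = (rₚ + rₐ)/2 = 4.0129 × 10^10 m
e = (rₐ − rₚ)/(rₐ + rₚ) = (7.0422 × 10^10) / (8.0258 × 10^10) = 0.877445
(a) vₐ² = GM (2/rₐ − 1/a) = 5.996 × 10^19 × (2.65463 × 10^-11 − 2.49196 × 10^-11) = 9.75363 × 10^7 m²/s²;  vₐ = 9876.05 m/s ≈ 9.876 km/s
(b) a³ = 6.46212 × 10^31 m³;  T = 2π √(a³/GM) = 2π × 1.03814 × 10^6 s = 6.52284 × 10^6 s ≈ 75.5 days
(c) e = 0.877445 ≈ 0.8774
(d) 1 − e² = 0.23009;  p = a(1 − e²) = 4.0129 × 10^10 × 0.23009 = 9.23328 × 10^9 m ≈ 9.233 × 10^9 m
(e) vₚ/vₐ = rₐ/rₚ (angular momentum) = (7.534 × 10^10) / (4.918 × 10^9) = 15.3192 ≈ 15.32

Final answer:
(a) velocity at apoapsis vₐ = 9.876 km/s
(b) orbital period T = 75.5 days
(c) eccentricity e = 0.8774
(d) semi-latus rectum p = 9.233 × 10^9 m
(e) velocity ratio vₚ/vₐ = 15.32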